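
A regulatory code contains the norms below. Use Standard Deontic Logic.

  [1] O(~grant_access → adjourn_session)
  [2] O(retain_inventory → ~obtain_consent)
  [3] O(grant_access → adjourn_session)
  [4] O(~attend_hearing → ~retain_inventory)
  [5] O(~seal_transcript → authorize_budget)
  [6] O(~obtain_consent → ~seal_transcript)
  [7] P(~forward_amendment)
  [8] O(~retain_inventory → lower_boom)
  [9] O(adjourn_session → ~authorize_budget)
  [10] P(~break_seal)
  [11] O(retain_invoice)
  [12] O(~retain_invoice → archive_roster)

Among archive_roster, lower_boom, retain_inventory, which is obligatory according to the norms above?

lower_boom

Premises 3 and 1 cover both cases: O(grant_access → adjourn_session) and O(~grant_access → adjourn_session). Since grant_access ∨ ~grant_access is a tautology, O(adjourn_session) follows.
Premise 9 is O(adjourn_session → ~authorize_budget); since O(adjourn_session), deontic closure gives O(~authorize_budget).
The contrapositive of premise 5 (O(~seal_transcript → authorize_budget)) is O(~authorize_budget → seal_transcript), and O(~authorize_budget) is already established, so O(seal_transcript).
The contrapositive of premise 6 (O(~obtain_consent → ~seal_transcript)) is O(seal_transcript → obtain_consent), and O(seal_transcript) is already established, so O(obtain_consent).
Premise 2 is O(retain_inventory → ~obtain_consent); contrapositively O(obtain_consent → ~retain_inventory). Since O(obtain_consent) holds, K gives O(~retain_inventory).
With premise 8, O(~retain_inventory → lower_boom), the K-axiom yields O(lower_boom).
So O(lower_boom) holds — lower_boom is obligatory. None of the other listed options is made obligatory by any chain of premises.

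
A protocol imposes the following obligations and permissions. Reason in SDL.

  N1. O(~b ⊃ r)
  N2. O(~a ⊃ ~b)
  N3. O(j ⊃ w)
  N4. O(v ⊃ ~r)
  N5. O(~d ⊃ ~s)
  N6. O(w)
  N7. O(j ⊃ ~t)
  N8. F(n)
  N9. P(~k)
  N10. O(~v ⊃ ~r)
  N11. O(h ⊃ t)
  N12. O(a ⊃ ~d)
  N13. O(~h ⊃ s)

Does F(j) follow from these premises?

Yes

By case analysis on ~v: premise 10 gives O(~v ⊃ ~r) and premise 4 gives O(v ⊃ ~r), so O(~r) either way.
The contrapositive of premise 1 (O(~b ⊃ r)) is O(~r ⊃ b), and O(~r) is already established, so O(b).
Premise 2, O(~a ⊃ ~b), contraposes to O(b ⊃ a); with O(b) we get O(a).
With premise 12, O(a ⊃ ~d), the K-axiom yields O(~d).
From O(~d) and premise 5, O(~d ⊃ ~s), we obtain O(~s).
Premise 13, O(~h ⊃ s), contraposes to O(~s ⊃ h); with O(~s) we get O(h).
From O(h) and premise 11, O(h ⊃ t), we obtain O(t).
The contrapositive of premise 7 (O(j ⊃ ~t)) is O(t ⊃ ~j), and O(t) is already established, so O(~j).
Premises 3, 6, 8, 9 do not contribute to this derivation.
So O(~j) holds, i.e. F(j). The claim follows.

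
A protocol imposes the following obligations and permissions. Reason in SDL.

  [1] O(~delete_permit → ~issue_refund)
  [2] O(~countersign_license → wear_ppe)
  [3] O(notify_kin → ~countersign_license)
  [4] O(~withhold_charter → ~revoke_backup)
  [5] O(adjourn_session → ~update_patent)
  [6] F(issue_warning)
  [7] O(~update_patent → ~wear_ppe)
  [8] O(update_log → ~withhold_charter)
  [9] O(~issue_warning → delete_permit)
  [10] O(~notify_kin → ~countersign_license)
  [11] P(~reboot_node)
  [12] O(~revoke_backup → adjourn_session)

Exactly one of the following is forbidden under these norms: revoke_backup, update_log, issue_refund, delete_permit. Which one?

Premises 3 and 10 cover both cases: O(notify_kin → ~countersign_license) and O(~notify_kin → ~countersign_license). Since notify_kin ∨ ~notify_kin is a tautology, O(~countersign_license) follows.
Applying K to premise 2 (O(~countersign_license → wear_ppe)) and O(~countersign_license) yields O(wear_ppe).
Premise 7, O(~update_patent → ~wear_ppe), contraposes to O(wear_ppe → update_patent); with O(wear_ppe) we get O(update_patent).
The contrapositive of premise 5 (O(adjourn_session → ~update_patent)) is O(update_patent → ~adjourn_session), and O(update_patent) is already established, so O(~adjourn_session).
Premise 12, O(~revoke_backup → adjourn_session), contraposes to O(~adjourn_session → revoke_backup); with O(~adjourn_session) we get O(revoke_backup).
The contrapositive of premise 4 (O(~withhold_charter → ~revoke_backup)) is O(revoke_backup → withhold_charter), and O(revoke_backup) is already established, so O(withhold_charter).
The contrapositive of premise 8 (O(update_log → ~withhold_charter)) is O(withhold_charter → ~update_log), and O(withhold_charter) is already established, so O(~update_log).
So O(~update_log) holds, i.e. update_log is forbidden. None of the other listed options is forbidden under the premises.

update_log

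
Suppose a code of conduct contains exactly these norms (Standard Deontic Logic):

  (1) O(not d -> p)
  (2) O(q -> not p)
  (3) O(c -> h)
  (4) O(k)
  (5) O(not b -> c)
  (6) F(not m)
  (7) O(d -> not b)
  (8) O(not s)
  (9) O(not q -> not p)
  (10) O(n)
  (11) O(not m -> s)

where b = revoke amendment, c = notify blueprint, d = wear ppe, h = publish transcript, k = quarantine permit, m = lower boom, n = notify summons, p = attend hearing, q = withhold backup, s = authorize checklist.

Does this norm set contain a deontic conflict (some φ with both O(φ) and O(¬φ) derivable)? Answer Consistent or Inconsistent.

Premise 11 is O(not m -> s), but O(not m) is not derivable from the premises, so it does not yield O(s).
So O(s) is not derivable, and the apparent clash with O(not s) does not arise.
A world satisfying every obligation exists (e.g. b=false, c=true, d=true, h=true, k=true, m=true, n=true, p=false, q=false, s=false); no atom is both obligatory and forbidden, so the set is consistent.

Consistent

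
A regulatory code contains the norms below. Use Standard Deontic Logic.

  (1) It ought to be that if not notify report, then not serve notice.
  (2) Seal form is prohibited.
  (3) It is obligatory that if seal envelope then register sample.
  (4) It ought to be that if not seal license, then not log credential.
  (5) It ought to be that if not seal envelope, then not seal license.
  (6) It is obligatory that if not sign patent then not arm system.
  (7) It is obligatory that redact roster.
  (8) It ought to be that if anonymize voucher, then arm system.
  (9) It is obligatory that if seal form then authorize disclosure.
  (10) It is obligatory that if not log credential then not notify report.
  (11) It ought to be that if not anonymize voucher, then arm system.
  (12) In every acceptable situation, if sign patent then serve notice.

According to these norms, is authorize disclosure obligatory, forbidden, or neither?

Neither

Premise 9 is O(seal_form → authorize_disclosure), but O(seal_form) is not derivable from the premises, so it does not yield O(authorize_disclosure).
No premise or chain of K-axiom applications forces O(authorize_disclosure), and none forces O(¬authorize_disclosure). So authorize_disclosure is neither obligatory nor forbidden under these norms.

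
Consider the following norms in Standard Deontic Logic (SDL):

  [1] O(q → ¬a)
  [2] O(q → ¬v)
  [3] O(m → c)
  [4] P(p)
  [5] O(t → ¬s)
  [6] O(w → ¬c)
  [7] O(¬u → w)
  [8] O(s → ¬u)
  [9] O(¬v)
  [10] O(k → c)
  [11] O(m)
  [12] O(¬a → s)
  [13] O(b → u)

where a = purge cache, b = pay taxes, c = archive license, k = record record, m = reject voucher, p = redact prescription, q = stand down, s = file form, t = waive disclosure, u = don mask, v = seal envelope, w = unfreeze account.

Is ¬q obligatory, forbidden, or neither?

Obligatory

From premise 11 we have O(m).
With premise 3, O(m → c), the K-axiom yields O(c).
Premise 6 is O(w → ¬c); contrapositively O(c → ¬w). Since O(c) holds, K gives O(¬w).
The contrapositive of premise 7 (O(¬u → w)) is O(¬w → u), and O(¬w) is already established, so O(u).
Premise 8, O(s → ¬u), contraposes to O(u → ¬s); with O(u) we get O(¬s).
The contrapositive of premise 12 (O(¬a → s)) is O(¬s → a), and O(¬s) is already established, so O(a).
Premise 1, O(q → ¬a), contraposes to O(a → ¬q); with O(a) we get O(¬q).
Premises 2, 4, 5, 9, 10, 13 do not contribute to this derivation.
Hence ¬q is obligatory.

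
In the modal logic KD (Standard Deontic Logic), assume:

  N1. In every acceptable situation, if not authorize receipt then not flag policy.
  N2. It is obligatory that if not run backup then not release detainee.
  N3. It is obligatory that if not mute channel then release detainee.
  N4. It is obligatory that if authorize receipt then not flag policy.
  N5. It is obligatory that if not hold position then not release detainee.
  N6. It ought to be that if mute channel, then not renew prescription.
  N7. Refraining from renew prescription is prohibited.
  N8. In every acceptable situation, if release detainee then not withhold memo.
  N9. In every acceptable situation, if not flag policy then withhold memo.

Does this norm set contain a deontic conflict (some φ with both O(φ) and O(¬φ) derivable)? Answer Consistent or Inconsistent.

Premises 1 and 4 are O(¬authorize_receipt → ¬flag_policy) and O(authorize_receipt → ¬flag_policy); every ideal world satisfies ¬authorize_receipt or authorize_receipt, so in either case ¬flag_policy holds — hence O(¬flag_policy).
With premise 9, O(¬flag_policy → withhold_memo), the K-axiom yields O(withhold_memo).
The contrapositive of premise 8 (O(release_detainee → ¬withhold_memo)) is O(withhold_memo → ¬release_detainee), and O(withhold_memo) is already established, so O(¬release_detainee).
The contrapositive of premise 3 (O(¬mute_channel → release_detainee)) is O(¬release_detainee → mute_channel), and O(¬release_detainee) is already established, so O(mute_channel).
Premise 6 is O(mute_channel → ¬renew_prescription); since O(mute_channel), deontic closure gives O(¬renew_prescription).
But premise 7, F(¬renew_prescription), means O(renew_prescription).
We now have both O(¬renew_prescription) and O(renew_prescription) — renew_prescription is simultaneously obligatory and forbidden, violating the D-axiom.

Inconsistent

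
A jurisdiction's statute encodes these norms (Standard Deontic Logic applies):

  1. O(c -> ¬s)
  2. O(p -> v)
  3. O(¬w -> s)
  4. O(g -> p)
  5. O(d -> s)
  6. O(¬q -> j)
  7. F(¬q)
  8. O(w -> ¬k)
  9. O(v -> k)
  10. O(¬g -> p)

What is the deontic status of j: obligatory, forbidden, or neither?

Premise 6 is O(¬q -> j), but O(¬q) is not derivable from the premises, so it does not yield O(j).
No premise or chain of K-axiom applications forces O(j), and none forces O(¬j). So j is neither obligatory nor forbidden under these norms.

Neither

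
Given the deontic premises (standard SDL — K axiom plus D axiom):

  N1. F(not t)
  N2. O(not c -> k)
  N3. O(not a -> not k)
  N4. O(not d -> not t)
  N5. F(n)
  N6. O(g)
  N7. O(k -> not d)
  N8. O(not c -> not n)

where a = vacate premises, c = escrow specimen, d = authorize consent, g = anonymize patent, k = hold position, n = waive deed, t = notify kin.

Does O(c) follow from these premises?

Yes

Premise 1 is F(not t), i.e. O(t).
The contrapositive of premise 4 (O(not d -> not t)) is O(t -> d), and O(t) is already established, so O(d).
Premise 7, O(k -> not d), contraposes to O(d -> not k); with O(d) we get O(not k).
The contrapositive of premise 2 (O(not c -> k)) is O(not k -> c), and O(not k) is already established, so O(c).
Premises 3, 5, 6, 8 do not contribute to this derivation.
So O(c) follows.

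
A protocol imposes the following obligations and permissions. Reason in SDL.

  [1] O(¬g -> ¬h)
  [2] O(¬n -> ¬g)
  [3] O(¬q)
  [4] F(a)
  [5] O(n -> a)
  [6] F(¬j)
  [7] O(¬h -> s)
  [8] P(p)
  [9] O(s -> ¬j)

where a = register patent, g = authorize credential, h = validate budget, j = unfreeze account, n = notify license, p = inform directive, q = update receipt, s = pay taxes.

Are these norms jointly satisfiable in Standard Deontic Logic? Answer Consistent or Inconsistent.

F(¬j) at premise 6 means O(j).
Premise 9 is O(s -> ¬j); contrapositively O(j -> ¬s). Since O(j) holds, K gives O(¬s).
The contrapositive of premise 7 (O(¬h -> s)) is O(¬s -> h), and O(¬s) is already established, so O(h).
Premise 1 is O(¬g -> ¬h); contrapositively O(h -> g). Since O(h) holds, K gives O(g).
Premise 2, O(¬n -> ¬g), contraposes to O(g -> n); with O(g) we get O(n).
From O(n) and premise 5, O(n -> a), we obtain O(a).
However, F(a) at premise 4 amounts to O(¬a).
We now have both O(a) and O(¬a) — a is simultaneously obligatory and forbidden, violating the D-axiom.

Inconsistent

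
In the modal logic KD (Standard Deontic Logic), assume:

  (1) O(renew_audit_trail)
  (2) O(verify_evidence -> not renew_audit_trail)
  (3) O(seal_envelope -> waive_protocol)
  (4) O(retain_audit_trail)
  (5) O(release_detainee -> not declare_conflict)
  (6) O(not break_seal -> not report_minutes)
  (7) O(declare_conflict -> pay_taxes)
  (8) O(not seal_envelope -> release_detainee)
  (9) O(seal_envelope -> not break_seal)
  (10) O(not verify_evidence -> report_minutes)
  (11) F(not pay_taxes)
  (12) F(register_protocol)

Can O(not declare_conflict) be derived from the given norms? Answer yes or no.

Yes

Premise 1 gives O(renew_audit_trail).
The contrapositive of premise 2 (O(verify_evidence -> not renew_audit_trail)) is O(renew_audit_trail -> not verify_evidence), and O(renew_audit_trail) is already established, so O(not verify_evidence).
Premise 10 is O(not verify_evidence -> report_minutes); since O(not verify_evidence), deontic closure gives O(report_minutes).
Premise 6, O(not break_seal -> not report_minutes), contraposes to O(report_minutes -> break_seal); with O(report_minutes) we get O(break_seal).
Premise 9, O(seal_envelope -> not break_seal), contraposes to O(break_seal -> not seal_envelope); with O(break_seal) we get O(not seal_envelope).
With premise 8, O(not seal_envelope -> release_detainee), the K-axiom yields O(release_detainee).
Premise 5 is O(release_detainee -> not declare_conflict); since O(release_detainee), deontic closure gives O(not declare_conflict).
Premises 3, 4, 7, 11, 12 do not contribute to this derivation.
So O(not declare_conflict) follows.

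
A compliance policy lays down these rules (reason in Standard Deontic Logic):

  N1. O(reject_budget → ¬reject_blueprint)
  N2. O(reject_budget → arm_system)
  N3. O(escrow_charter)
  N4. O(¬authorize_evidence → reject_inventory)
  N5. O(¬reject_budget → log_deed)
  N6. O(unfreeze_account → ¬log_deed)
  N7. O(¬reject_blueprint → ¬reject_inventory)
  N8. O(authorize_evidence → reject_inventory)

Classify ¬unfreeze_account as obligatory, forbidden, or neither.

Premises 8 and 4 are O(authorize_evidence → reject_inventory) and O(¬authorize_evidence → reject_inventory); every ideal world satisfies authorize_evidence or ¬authorize_evidence, so in either case reject_inventory holds — hence O(reject_inventory).
The contrapositive of premise 7 (O(¬reject_blueprint → ¬reject_inventory)) is O(reject_inventory → reject_blueprint), and O(reject_inventory) is already established, so O(reject_blueprint).
Premise 1 is O(reject_budget → ¬reject_blueprint); contrapositively O(reject_blueprint → ¬reject_budget). Since O(reject_blueprint) holds, K gives O(¬reject_budget).
Premise 5 is O(¬reject_budget → log_deed); since O(¬reject_budget), deontic closure gives O(log_deed).
Premise 6, O(unfreeze_account → ¬log_deed), contraposes to O(log_deed → ¬unfreeze_account); with O(log_deed) we get O(¬unfreeze_account).
Premises 2, 3 do not contribute to this derivation.
Hence ¬unfreeze_account is obligatory.

Obligatory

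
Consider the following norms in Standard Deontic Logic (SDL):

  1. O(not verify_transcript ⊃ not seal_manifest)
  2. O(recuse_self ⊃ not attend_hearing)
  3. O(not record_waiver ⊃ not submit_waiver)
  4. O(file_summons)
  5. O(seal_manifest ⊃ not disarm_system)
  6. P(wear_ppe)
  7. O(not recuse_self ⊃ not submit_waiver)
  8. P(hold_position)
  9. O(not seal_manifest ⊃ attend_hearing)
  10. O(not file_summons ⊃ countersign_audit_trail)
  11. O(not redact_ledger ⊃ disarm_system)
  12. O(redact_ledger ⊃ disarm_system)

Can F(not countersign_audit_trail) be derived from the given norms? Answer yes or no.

Premise 10 is O(not file_summons ⊃ countersign_audit_trail), but O(not file_summons) is not derivable from the premises, so it does not yield O(countersign_audit_trail).
No other premise forces O(countersign_audit_trail). An ideal world satisfying every premise can still have not countersign_audit_trail true, so F(not countersign_audit_trail) is not derivable.

No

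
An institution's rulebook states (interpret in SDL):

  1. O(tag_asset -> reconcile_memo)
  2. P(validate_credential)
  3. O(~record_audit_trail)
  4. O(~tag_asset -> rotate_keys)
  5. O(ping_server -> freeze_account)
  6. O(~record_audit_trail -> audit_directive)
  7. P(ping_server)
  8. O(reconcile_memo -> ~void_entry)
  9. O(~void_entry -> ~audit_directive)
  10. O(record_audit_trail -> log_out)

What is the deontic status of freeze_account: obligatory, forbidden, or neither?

Neither

Premise 5 is O(ping_server -> freeze_account), but O(ping_server) is not derivable from the premises (the permission P(ping_server) asserts only ~O(~ping_server), not O(ping_server)), so it does not yield O(freeze_account).
No premise or chain of K-axiom applications forces O(freeze_account), and none forces O(~freeze_account). So freeze_account is neither obligatory nor forbidden under these norms.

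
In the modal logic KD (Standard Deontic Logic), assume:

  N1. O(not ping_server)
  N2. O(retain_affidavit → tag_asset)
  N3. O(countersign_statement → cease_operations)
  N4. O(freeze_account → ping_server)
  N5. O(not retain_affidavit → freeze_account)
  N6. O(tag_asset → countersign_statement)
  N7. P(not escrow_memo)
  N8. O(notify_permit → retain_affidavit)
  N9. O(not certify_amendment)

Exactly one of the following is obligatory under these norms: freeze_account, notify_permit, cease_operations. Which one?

cease_operations

From premise 1 we have O(not ping_server).
Premise 4, O(freeze_account → ping_server), contraposes to O(not ping_server → not freeze_account); with O(not ping_server) we get O(not freeze_account).
Premise 5, O(not retain_affidavit → freeze_account), contraposes to O(not freeze_account → retain_affidavit); with O(not freeze_account) we get O(retain_affidavit).
With premise 2, O(retain_affidavit → tag_asset), the K-axiom yields O(tag_asset).
From O(tag_asset) and premise 6, O(tag_asset → countersign_statement), we obtain O(countersign_statement).
Applying K to premise 3 (O(countersign_statement → cease_operations)) and O(countersign_statement) yields O(cease_operations).
So O(cease_operations) holds — cease_operations is obligatory. None of the other listed options is made obligatory by any chain of premises.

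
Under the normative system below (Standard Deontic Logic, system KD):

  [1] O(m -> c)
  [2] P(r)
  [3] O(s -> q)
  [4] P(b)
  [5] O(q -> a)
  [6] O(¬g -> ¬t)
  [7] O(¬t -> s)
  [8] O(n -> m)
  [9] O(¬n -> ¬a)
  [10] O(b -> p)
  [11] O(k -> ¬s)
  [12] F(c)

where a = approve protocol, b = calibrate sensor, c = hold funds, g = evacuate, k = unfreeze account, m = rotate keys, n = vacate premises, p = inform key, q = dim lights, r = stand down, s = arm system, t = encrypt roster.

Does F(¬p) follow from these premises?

Premise 10 is O(b -> p), but O(b) is not derivable from the premises (the permission P(b) asserts only ¬O(¬b), not O(b)), so it does not yield O(p).
No other premise forces O(p). An ideal world satisfying every premise can still have ¬p true, so F(¬p) is not derivable.

No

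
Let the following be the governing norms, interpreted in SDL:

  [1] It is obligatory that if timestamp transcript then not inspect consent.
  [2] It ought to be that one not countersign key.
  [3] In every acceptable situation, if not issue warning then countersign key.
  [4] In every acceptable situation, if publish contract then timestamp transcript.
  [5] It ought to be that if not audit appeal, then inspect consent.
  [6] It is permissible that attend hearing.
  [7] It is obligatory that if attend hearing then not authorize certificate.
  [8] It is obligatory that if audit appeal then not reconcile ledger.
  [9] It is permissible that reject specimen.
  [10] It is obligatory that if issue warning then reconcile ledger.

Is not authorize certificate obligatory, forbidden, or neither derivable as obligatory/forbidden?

Neither

Premise 7 is O(attend_hearing → ¬authorize_certificate), but O(attend_hearing) is not derivable from the premises (the permission P(attend_hearing) asserts only ¬O(¬attend_hearing), not O(attend_hearing)), so it does not yield O(¬authorize_certificate).
No premise or chain of K-axiom applications forces O(¬authorize_certificate), and none forces O(authorize_certificate). So ¬authorize_certificate is neither obligatory nor forbidden under these norms.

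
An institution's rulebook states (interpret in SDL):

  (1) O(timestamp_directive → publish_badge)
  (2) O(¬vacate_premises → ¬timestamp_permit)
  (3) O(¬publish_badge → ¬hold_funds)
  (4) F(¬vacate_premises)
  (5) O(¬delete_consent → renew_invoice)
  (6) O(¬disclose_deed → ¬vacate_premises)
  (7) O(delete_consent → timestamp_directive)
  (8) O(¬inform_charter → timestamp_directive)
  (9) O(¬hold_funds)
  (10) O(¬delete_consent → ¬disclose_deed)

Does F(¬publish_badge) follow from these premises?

Premise 4, F(¬vacate_premises), is equivalent to O(vacate_premises).
Premise 6 is O(¬disclose_deed → ¬vacate_premises); contrapositively O(vacate_premises → disclose_deed). Since O(vacate_premises) holds, K gives O(disclose_deed).
Premise 10 is O(¬delete_consent → ¬disclose_deed); contrapositively O(disclose_deed → delete_consent). Since O(disclose_deed) holds, K gives O(delete_consent).
Applying K to premise 7 (O(delete_consent → timestamp_directive)) and O(delete_consent) yields O(timestamp_directive).
From O(timestamp_directive) and premise 1, O(timestamp_directive → publish_badge), we obtain O(publish_badge).
Premises 2, 3, 5, 8, 9 do not contribute to this derivation.
So O(publish_badge) holds, i.e. F(¬publish_badge). The claim follows.

Yes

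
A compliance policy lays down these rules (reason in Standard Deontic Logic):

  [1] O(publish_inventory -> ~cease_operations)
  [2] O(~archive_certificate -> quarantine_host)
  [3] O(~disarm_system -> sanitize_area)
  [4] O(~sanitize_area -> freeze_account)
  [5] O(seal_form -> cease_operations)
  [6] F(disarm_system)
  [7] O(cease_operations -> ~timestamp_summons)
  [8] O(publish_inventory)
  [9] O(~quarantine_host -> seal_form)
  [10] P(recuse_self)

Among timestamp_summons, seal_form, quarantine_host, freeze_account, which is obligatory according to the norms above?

quarantine_host

Premise 8 states O(publish_inventory) outright.
With premise 1, O(publish_inventory -> ~cease_operations), the K-axiom yields O(~cease_operations).
The contrapositive of premise 5 (O(seal_form -> cease_operations)) is O(~cease_operations -> ~seal_form), and O(~cease_operations) is already established, so O(~seal_form).
Premise 9, O(~quarantine_host -> seal_form), contraposes to O(~seal_form -> quarantine_host); with O(~seal_form) we get O(quarantine_host).
So O(quarantine_host) holds — quarantine_host is obligatory. None of the other listed options is made obligatory by any chain of premises.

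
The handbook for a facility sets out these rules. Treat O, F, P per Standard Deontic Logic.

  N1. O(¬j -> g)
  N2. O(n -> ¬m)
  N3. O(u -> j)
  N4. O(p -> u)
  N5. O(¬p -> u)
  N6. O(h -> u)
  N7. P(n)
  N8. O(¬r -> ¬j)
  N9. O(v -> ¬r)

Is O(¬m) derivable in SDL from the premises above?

No

Premise 2 is O(n -> ¬m), but O(n) is not derivable from the premises (the permission P(n) asserts only ¬O(¬n), not O(n)), so it does not yield O(¬m).
No other premise forces O(¬m). An ideal world satisfying every premise can still have ¬m false, so O(¬m) is not derivable.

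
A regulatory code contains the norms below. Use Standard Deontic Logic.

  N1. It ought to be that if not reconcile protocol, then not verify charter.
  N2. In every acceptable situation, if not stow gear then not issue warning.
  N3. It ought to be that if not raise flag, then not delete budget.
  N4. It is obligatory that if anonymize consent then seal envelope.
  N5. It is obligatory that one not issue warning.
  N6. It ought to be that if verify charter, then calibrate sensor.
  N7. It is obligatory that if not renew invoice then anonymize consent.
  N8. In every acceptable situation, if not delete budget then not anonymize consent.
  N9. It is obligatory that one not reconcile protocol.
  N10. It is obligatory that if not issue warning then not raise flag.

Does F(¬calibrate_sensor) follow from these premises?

No

Premise 6 is O(verify_charter → calibrate_sensor), but O(verify_charter) is not derivable from the premises, so it does not yield O(calibrate_sensor).
No other premise forces O(calibrate_sensor). An ideal world satisfying every premise can still have ¬calibrate_sensor true, so F(¬calibrate_sensor) is not derivable.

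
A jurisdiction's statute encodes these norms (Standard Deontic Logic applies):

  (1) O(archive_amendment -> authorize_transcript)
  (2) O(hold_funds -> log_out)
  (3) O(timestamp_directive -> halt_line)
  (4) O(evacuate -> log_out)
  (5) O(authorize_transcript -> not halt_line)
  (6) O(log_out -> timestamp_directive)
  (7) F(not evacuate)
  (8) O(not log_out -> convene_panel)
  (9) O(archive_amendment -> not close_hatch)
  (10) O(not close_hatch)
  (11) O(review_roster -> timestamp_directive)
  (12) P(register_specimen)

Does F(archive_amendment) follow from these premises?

F(not evacuate) at premise 7 means O(evacuate).
With premise 4, O(evacuate -> log_out), the K-axiom yields O(log_out).
From O(log_out) and premise 6, O(log_out -> timestamp_directive), we obtain O(timestamp_directive).
With premise 3, O(timestamp_directive -> halt_line), the K-axiom yields O(halt_line).
The contrapositive of premise 5 (O(authorize_transcript -> not halt_line)) is O(halt_line -> not authorize_transcript), and O(halt_line) is already established, so O(not authorize_transcript).
Premise 1, O(archive_amendment -> authorize_transcript), contraposes to O(not authorize_transcript -> not archive_amendment); with O(not authorize_transcript) we get O(not archive_amendment).
Premises 2, 8, 9, 10, 11, 12 do not contribute to this derivation.
So O(not archive_amendment) holds, i.e. F(archive_amendment). The claim follows.

Yes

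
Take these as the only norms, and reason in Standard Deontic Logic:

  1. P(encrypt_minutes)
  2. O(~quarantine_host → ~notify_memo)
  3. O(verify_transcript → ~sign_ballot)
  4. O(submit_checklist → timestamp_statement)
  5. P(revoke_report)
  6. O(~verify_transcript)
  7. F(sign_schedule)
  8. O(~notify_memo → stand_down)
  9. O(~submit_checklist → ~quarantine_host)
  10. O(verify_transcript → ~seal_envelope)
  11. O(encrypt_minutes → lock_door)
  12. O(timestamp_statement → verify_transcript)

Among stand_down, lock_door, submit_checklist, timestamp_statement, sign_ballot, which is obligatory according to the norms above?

Premise 6 gives O(~verify_transcript).
Premise 12, O(timestamp_statement → verify_transcript), contraposes to O(~verify_transcript → ~timestamp_statement); with O(~verify_transcript) we get O(~timestamp_statement).
Premise 4, O(submit_checklist → timestamp_statement), contraposes to O(~timestamp_statement → ~submit_checklist); with O(~timestamp_statement) we get O(~submit_checklist).
With premise 9, O(~submit_checklist → ~quarantine_host), the K-axiom yields O(~quarantine_host).
Applying K to premise 2 (O(~quarantine_host → ~notify_memo)) and O(~quarantine_host) yields O(~notify_memo).
Premise 8 is O(~notify_memo → stand_down); since O(~notify_memo), deontic closure gives O(stand_down).
So O(stand_down) holds — stand_down is obligatory. None of the other listed options is made obligatory by any chain of premises.

stand_down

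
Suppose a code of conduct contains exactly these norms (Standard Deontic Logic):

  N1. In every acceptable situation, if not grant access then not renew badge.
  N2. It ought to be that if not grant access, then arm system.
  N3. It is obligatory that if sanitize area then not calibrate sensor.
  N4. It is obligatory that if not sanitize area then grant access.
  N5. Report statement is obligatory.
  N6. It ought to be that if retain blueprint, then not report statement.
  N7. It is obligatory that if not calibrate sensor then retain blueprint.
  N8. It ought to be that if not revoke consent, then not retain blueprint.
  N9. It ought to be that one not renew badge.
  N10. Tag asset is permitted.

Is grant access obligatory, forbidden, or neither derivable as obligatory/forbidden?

From premise 5 we have O(report_statement).
Premise 6 is O(retain_blueprint → ¬report_statement); contrapositively O(report_statement → ¬retain_blueprint). Since O(report_statement) holds, K gives O(¬retain_blueprint).
Premise 7 is O(¬calibrate_sensor → retain_blueprint); contrapositively O(¬retain_blueprint → calibrate_sensor). Since O(¬retain_blueprint) holds, K gives O(calibrate_sensor).
The contrapositive of premise 3 (O(sanitize_area → ¬calibrate_sensor)) is O(calibrate_sensor → ¬sanitize_area), and O(calibrate_sensor) is already established, so O(¬sanitize_area).
With premise 4, O(¬sanitize_area → grant_access), the K-axiom yields O(grant_access).
Premises 1, 2, 8, 9, 10 do not contribute to this derivation.
Hence grant_access is obligatory.

Obligatory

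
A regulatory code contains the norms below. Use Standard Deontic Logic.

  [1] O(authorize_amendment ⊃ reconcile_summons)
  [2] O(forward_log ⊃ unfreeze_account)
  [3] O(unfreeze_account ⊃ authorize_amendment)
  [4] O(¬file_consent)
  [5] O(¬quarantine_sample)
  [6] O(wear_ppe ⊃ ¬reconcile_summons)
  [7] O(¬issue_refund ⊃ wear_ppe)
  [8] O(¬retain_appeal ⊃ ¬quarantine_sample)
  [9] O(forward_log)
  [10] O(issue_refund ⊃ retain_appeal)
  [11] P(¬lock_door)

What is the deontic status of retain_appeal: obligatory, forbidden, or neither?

Premise 9 gives O(forward_log).
Applying K to premise 2 (O(forward_log ⊃ unfreeze_account)) and O(forward_log) yields O(unfreeze_account).
Applying K to premise 3 (O(unfreeze_account ⊃ authorize_amendment)) and O(unfreeze_account) yields O(authorize_amendment).
From O(authorize_amendment) and premise 1, O(authorize_amendment ⊃ reconcile_summons), we obtain O(reconcile_summons).
Premise 6, O(wear_ppe ⊃ ¬reconcile_summons), contraposes to O(reconcile_summons ⊃ ¬wear_ppe); with O(reconcile_summons) we get O(¬wear_ppe).
The contrapositive of premise 7 (O(¬issue_refund ⊃ wear_ppe)) is O(¬wear_ppe ⊃ issue_refund), and O(¬wear_ppe) is already established, so O(issue_refund).
From O(issue_refund) and premise 10, O(issue_refund ⊃ retain_appeal), we obtain O(retain_appeal).
Premises 4, 5, 8, 11 do not contribute to this derivation.
Hence retain_appeal is obligatory.

Obligatory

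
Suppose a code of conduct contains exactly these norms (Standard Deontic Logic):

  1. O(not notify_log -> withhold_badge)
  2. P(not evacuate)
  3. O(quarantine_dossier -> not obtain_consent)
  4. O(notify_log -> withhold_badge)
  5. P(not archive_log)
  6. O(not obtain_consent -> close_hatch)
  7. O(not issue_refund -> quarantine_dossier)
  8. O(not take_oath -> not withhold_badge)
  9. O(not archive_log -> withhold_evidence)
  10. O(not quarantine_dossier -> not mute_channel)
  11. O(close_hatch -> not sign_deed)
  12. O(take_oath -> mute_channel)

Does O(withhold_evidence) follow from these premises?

Premise 9 is O(not archive_log -> withhold_evidence), but O(not archive_log) is not derivable from the premises (the permission P(not archive_log) asserts only not O(archive_log), not O(not archive_log)), so it does not yield O(withhold_evidence).
No other premise forces O(withhold_evidence). An ideal world satisfying every premise can still have withhold_evidence false, so O(withhold_evidence) is not derivable.

No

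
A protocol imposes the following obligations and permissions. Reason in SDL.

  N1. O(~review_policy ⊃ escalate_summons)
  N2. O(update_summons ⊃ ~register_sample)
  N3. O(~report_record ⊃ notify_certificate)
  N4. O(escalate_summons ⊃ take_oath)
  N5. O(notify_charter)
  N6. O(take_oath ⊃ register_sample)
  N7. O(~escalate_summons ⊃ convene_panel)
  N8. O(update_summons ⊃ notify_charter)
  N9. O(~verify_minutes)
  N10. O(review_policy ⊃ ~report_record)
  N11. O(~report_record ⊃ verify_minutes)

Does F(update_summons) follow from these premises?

From premise 9 we have O(~verify_minutes).
Premise 11 is O(~report_record ⊃ verify_minutes); contrapositively O(~verify_minutes ⊃ report_record). Since O(~verify_minutes) holds, K gives O(report_record).
Premise 10, O(review_policy ⊃ ~report_record), contraposes to O(report_record ⊃ ~review_policy); with O(report_record) we get O(~review_policy).
Applying K to premise 1 (O(~review_policy ⊃ escalate_summons)) and O(~review_policy) yields O(escalate_summons).
From O(escalate_summons) and premise 4, O(escalate_summons ⊃ take_oath), we obtain O(take_oath).
With premise 6, O(take_oath ⊃ register_sample), the K-axiom yields O(register_sample).
Premise 2 is O(update_summons ⊃ ~register_sample); contrapositively O(register_sample ⊃ ~update_summons). Since O(register_sample) holds, K gives O(~update_summons).
Premises 3, 5, 7, 8 do not contribute to this derivation.
So O(~update_summons) holds, i.e. F(update_summons). The claim follows.

Yes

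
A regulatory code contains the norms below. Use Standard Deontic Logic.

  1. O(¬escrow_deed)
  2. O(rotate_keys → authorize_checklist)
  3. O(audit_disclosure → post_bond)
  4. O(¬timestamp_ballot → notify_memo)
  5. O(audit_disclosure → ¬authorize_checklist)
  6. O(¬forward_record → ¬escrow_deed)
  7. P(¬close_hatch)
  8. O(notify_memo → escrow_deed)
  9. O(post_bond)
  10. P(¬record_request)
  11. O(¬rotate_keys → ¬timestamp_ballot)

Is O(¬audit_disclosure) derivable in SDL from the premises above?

From premise 1 we have O(¬escrow_deed).
Premise 8 is O(notify_memo → escrow_deed); contrapositively O(¬escrow_deed → ¬notify_memo). Since O(¬escrow_deed) holds, K gives O(¬notify_memo).
Premise 4, O(¬timestamp_ballot → notify_memo), contraposes to O(¬notify_memo → timestamp_ballot); with O(¬notify_memo) we get O(timestamp_ballot).
Premise 11, O(¬rotate_keys → ¬timestamp_ballot), contraposes to O(timestamp_ballot → rotate_keys); with O(timestamp_ballot) we get O(rotate_keys).
Premise 2 is O(rotate_keys → authorize_checklist); since O(rotate_keys), deontic closure gives O(authorize_checklist).
The contrapositive of premise 5 (O(audit_disclosure → ¬authorize_checklist)) is O(authorize_checklist → ¬audit_disclosure), and O(authorize_checklist) is already established, so O(¬audit_disclosure).
Premises 3, 6, 7, 9, 10 do not contribute to this derivation.
So O(¬audit_disclosure) follows.

Yes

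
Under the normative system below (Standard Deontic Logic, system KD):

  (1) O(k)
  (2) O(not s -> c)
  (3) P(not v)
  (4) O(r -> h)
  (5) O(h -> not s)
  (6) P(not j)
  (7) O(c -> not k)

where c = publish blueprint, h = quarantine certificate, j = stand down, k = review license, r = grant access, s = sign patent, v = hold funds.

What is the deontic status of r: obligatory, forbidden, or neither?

Premise 1 states O(k) outright.
Premise 7, O(c -> not k), contraposes to O(k -> not c); with O(k) we get O(not c).
The contrapositive of premise 2 (O(not s -> c)) is O(not c -> s), and O(not c) is already established, so O(s).
Premise 5, O(h -> not s), contraposes to O(s -> not h); with O(s) we get O(not h).
The contrapositive of premise 4 (O(r -> h)) is O(not h -> not r), and O(not h) is already established, so O(not r).
Premises 3, 6 do not contribute to this derivation.
Thus O(not r), which is F(r): r is forbidden.

Forbidden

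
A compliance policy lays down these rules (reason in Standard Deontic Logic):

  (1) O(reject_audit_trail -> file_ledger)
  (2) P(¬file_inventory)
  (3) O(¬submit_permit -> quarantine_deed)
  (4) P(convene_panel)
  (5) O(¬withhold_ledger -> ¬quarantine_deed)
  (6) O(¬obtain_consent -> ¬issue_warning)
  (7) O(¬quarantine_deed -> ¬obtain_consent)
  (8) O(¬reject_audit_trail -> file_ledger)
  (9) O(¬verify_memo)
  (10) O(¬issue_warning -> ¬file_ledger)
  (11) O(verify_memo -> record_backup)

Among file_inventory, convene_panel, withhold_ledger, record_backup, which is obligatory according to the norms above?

withhold_ledger

Premises 8 and 1 cover both cases: O(¬reject_audit_trail -> file_ledger) and O(reject_audit_trail -> file_ledger). Since ¬reject_audit_trail ∨ reject_audit_trail is a tautology, O(file_ledger) follows.
Premise 10, O(¬issue_warning -> ¬file_ledger), contraposes to O(file_ledger -> issue_warning); with O(file_ledger) we get O(issue_warning).
Premise 6, O(¬obtain_consent -> ¬issue_warning), contraposes to O(issue_warning -> obtain_consent); with O(issue_warning) we get O(obtain_consent).
Premise 7 is O(¬quarantine_deed -> ¬obtain_consent); contrapositively O(obtain_consent -> quarantine_deed). Since O(obtain_consent) holds, K gives O(quarantine_deed).
Premise 5 is O(¬withhold_ledger -> ¬quarantine_deed); contrapositively O(quarantine_deed -> withhold_ledger). Since O(quarantine_deed) holds, K gives O(withhold_ledger).
So O(withhold_ledger) holds — withhold_ledger is obligatory. None of the other listed options is made obligatory by any chain of premises.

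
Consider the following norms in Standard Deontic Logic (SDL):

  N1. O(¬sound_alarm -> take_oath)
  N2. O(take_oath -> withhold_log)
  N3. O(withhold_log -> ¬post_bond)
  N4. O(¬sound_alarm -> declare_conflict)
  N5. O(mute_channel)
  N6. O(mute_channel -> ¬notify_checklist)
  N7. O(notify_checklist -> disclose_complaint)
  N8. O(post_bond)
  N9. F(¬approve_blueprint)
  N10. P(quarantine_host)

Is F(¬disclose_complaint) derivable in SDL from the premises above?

No

Premise 7 is O(notify_checklist -> disclose_complaint), but O(notify_checklist) is not derivable from the premises, so it does not yield O(disclose_complaint).
No other premise forces O(disclose_complaint). An ideal world satisfying every premise can still have ¬disclose_complaint true, so F(¬disclose_complaint) is not derivable.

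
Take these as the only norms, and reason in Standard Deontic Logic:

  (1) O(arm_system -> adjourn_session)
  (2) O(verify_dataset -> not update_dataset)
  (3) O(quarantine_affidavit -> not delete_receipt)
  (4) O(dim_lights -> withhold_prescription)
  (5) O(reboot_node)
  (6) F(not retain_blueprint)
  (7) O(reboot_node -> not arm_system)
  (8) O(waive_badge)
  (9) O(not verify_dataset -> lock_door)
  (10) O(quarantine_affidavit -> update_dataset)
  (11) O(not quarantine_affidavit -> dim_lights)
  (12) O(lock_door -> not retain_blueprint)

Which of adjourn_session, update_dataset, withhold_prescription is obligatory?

withhold_prescription

Premise 6 is F(not retain_blueprint), i.e. O(retain_blueprint).
The contrapositive of premise 12 (O(lock_door -> not retain_blueprint)) is O(retain_blueprint -> not lock_door), and O(retain_blueprint) is already established, so O(not lock_door).
The contrapositive of premise 9 (O(not verify_dataset -> lock_door)) is O(not lock_door -> verify_dataset), and O(not lock_door) is already established, so O(verify_dataset).
Applying K to premise 2 (O(verify_dataset -> not update_dataset)) and O(verify_dataset) yields O(not update_dataset).
Premise 10 is O(quarantine_affidavit -> update_dataset); contrapositively O(not update_dataset -> not quarantine_affidavit). Since O(not update_dataset) holds, K gives O(not quarantine_affidavit).
Applying K to premise 11 (O(not quarantine_affidavit -> dim_lights)) and O(not quarantine_affidavit) yields O(dim_lights).
With premise 4, O(dim_lights -> withhold_prescription), the K-axiom yields O(withhold_prescription).
So O(withhold_prescription) holds — withhold_prescription is obligatory. None of the other listed options is made obligatory by any chain of premises.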